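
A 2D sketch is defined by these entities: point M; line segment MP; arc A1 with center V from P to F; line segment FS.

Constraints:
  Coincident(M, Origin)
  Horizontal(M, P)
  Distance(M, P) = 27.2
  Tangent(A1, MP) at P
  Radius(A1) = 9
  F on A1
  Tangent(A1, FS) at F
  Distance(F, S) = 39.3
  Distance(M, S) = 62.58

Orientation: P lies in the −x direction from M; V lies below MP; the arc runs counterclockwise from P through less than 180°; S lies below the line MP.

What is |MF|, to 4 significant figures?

36.92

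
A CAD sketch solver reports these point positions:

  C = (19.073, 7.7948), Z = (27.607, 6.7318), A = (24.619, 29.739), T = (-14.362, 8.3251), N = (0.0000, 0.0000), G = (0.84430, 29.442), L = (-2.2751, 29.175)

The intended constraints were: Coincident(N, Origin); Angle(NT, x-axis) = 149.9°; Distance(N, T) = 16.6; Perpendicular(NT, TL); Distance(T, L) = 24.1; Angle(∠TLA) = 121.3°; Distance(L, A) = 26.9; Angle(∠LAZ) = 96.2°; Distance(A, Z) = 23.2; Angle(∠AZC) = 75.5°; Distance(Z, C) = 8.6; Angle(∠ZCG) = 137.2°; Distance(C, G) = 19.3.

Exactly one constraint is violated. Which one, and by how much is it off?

Distance(C, G) = 19.3 — off by 9.00.

N = (0.00, 0.00) ✓; NT at 149.9° ✓; |NT| = 16.60 ✓; ∠(NT, TL) = 90.00° ✓; |TL| = 24.10 ✓; ∠TLA = 121.3° ✓; |LA| = 26.90 ✓; ∠LAZ = 96.20° ✓; |AZ| = 23.20 ✓; ∠AZC = 75.50° ✓; |ZC| = 8.600 ✓; ∠ZCG = 137.2° ✓; |CG| = 28.30 ✗.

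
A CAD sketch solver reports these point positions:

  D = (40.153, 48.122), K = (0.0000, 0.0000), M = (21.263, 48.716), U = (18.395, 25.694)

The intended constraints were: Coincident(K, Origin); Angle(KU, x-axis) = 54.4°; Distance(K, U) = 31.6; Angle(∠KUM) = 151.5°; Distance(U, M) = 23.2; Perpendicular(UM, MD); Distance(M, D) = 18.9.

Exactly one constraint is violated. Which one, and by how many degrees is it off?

Perpendicular(UM, MD) — off by 5.30°.

K = (0.00, 0.00) ✓; KU at 54.40° ✓; |KU| = 31.60 ✓; ∠KUM = 151.5° ✓; |UM| = 23.20 ✓; ∠(UM, MD) = 84.70° ✗; |MD| = 18.90 ✓.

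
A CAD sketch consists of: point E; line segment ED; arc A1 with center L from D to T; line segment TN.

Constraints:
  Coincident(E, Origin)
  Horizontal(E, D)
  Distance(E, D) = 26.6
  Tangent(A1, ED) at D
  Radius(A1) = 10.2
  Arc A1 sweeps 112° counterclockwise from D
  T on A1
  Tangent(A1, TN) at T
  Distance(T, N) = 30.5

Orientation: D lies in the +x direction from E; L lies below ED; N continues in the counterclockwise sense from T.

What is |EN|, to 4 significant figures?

51.04

On A1, D sits at bearing 90° from L; a 112° counterclockwise sweep puts T at bearing 202°, so T = L + 10.2·(cos 202°, sin 202°) = (17.14, -14.02). Since A1 is tangent to TN there, LT ⟂ TN, so TN runs along (−sin 202°, cos 202°); with |TN| = 30.5, N = (28.57, -42.30). Then |EN| = |N − E| = 51.04.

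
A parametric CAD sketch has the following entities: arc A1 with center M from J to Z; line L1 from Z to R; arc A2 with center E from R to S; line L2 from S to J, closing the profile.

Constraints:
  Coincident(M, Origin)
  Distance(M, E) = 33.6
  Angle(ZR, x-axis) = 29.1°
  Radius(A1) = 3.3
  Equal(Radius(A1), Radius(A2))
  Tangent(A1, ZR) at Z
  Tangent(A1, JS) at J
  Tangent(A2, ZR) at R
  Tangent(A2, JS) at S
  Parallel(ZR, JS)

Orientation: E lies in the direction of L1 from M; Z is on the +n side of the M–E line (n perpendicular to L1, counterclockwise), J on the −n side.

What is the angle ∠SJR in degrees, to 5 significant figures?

11.113°

The slot axis is L1's direction at 29.1°, so u = (cos 29.1°, sin 29.1°) = (0.87377, 0.48634) and n = (−sin 29.1°, cos 29.1°) = (-0.48634, 0.87377). M is at the origin and E lies 33.6 along u from M, so E = 33.6·u = (29.359, 16.341). Tangency of A1 to both parallel lines with radius 3.3 puts Z and J at M ± 3.3·n: Z = (-1.6049, 2.8834), J = (1.6049, -2.8834). Equal radii place R and S the same way about E: R = E + 3.3·n = (27.754, 19.224), S = E − 3.3·n = (30.964, 13.457). Then cos ∠SJR = JS·JR / (|JS||JR|), giving 11.113°.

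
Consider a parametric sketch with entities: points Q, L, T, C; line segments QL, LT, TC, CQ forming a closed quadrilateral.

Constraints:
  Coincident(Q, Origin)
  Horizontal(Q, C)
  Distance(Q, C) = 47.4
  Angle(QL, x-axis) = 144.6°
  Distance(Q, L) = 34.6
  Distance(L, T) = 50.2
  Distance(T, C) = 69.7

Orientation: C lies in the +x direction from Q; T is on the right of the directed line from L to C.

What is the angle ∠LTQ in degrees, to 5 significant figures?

43.267°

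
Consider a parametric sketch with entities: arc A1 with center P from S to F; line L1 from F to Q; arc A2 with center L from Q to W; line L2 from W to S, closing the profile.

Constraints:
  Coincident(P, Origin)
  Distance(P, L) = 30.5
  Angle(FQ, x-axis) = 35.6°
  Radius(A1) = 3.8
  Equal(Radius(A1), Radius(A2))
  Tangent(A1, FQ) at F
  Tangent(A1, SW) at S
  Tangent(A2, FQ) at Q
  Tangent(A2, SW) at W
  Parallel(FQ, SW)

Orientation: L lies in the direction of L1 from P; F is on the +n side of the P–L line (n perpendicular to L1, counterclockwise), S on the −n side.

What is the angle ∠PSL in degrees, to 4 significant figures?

82.90°

P is at the origin and L lies 30.5 along u from P, so L = 30.5·u = (24.80, 17.75). Tangency of A1 to both parallel lines with radius 3.8 puts F and S at P ± 3.8·n: F = (-2.212, 3.090), S = (2.212, -3.090). Then cos ∠PSL = SP·SL / (|SP||SL|), giving 82.90°.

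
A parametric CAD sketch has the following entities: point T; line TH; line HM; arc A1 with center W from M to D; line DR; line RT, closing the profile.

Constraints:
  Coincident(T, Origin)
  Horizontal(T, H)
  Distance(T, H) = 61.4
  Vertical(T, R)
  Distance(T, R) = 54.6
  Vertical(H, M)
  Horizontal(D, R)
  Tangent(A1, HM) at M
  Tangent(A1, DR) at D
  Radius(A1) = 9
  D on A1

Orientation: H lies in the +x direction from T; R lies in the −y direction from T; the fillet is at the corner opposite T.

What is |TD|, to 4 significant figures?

75.68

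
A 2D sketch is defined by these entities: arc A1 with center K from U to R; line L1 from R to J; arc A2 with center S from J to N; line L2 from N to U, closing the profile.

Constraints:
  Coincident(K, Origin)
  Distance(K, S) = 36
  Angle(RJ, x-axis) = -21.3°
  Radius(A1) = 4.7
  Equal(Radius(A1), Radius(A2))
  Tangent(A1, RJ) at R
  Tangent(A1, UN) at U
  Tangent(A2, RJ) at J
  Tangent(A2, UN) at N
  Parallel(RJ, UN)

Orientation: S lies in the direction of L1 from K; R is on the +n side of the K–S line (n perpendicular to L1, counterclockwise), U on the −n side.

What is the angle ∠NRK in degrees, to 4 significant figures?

75.37°

Tangency of A1 to both parallel lines with radius 4.7 puts R and U at K ± 4.7·n: R = (1.707, 4.379), U = (-1.707, -4.379). Equal radii place J and N the same way about S: J = S + 4.7·n = (35.25, -8.698), N = S − 4.7·n = (31.83, -17.46). Then cos ∠NRK = RN·RK / (|RN||RK|), giving 75.37°.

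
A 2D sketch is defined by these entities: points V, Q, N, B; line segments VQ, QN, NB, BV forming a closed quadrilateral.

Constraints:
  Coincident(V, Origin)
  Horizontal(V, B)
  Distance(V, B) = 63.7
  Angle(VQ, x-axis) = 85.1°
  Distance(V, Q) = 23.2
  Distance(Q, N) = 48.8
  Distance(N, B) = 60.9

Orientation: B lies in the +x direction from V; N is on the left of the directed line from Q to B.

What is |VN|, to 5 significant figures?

67.525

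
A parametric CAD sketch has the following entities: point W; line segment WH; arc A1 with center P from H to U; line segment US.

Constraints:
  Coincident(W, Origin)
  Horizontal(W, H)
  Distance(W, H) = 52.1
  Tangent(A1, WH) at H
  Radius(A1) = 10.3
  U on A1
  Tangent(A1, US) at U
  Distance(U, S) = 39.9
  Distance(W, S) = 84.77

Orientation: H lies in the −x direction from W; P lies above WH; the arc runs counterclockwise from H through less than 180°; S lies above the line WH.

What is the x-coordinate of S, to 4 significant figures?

-70.40

Checks: |PU| = 10.30 ✓; ∠(PU, US) = 90.00° ✓; |US| = 39.90 ✓; |WS| = 84.77 ✓.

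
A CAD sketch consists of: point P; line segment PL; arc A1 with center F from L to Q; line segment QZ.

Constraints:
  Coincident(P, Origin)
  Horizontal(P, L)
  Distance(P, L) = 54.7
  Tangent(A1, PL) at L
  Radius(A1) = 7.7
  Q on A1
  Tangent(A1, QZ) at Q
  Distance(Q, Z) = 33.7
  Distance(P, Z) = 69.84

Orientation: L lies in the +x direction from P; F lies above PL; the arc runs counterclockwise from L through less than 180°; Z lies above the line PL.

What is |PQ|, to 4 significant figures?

62.93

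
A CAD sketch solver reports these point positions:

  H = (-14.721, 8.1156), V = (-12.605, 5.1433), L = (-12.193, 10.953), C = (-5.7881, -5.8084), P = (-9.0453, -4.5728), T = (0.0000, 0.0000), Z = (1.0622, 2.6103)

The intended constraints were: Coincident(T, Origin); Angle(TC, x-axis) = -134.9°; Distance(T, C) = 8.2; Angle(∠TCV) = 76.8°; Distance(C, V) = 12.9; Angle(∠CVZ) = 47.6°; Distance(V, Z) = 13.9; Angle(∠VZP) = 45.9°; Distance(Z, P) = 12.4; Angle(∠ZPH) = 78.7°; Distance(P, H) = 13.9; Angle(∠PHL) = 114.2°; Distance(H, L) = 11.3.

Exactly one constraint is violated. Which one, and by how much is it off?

Distance(H, L) = 11.3 — off by 7.50.

T = (0.00, 0.00) ✓; TC at -134.9° ✓; |TC| = 8.200 ✓; ∠TCV = 76.80° ✓; |CV| = 12.90 ✓; ∠CVZ = 47.60° ✓; |VZ| = 13.90 ✓; ∠VZP = 45.90° ✓; |ZP| = 12.40 ✓; ∠ZPH = 78.70° ✓; |PH| = 13.90 ✓; ∠PHL = 114.2° ✓; |HL| = 3.800 ✗.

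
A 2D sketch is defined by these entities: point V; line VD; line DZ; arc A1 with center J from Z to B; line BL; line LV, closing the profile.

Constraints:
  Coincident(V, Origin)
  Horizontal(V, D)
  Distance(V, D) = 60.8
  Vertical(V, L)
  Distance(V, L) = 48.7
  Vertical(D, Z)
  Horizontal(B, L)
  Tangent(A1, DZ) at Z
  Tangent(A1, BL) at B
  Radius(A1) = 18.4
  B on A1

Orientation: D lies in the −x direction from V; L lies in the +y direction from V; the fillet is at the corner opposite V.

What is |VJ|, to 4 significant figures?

52.11

VL is vertical with |VL| = 48.7 and L on the +y side, so L = (0.000, 48.70). The virtual corner opposite V is at (-60.80, 48.70). A1 meets DZ tangentially, so JZ is at right angles to DZ and tangency of A1 to BL means the radius JB is perpendicular to BL, with radius 18.4, so the center J sits 18.4 in from both sides at J = (-42.40, 30.30). Then |VJ| = |J − V| = 52.11.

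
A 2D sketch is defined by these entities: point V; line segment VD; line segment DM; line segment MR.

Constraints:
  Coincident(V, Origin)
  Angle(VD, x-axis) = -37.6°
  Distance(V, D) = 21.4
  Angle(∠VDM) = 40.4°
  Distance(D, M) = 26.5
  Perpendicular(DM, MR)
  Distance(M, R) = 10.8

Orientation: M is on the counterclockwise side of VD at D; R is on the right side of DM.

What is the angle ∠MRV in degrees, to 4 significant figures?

22.47°

V is at the origin; VD runs at -37.6° with length 21.4, so D = 21.4·(cos -37.6°, sin -37.6°) = (16.95, -13.06). ∠VDM = 40.4°, so DM runs at -37.6° + (180° − 40.4°) = 102.0° from the x-axis; with |DM| = 26.5, M = D + 26.5·(cos 102.0°, sin 102.0°) = (11.45, 12.86). The perpendicularity gives MR at right angles to DM; with |MR| = 10.8 on the right of DM, R = M + 10.8·(0.9781, 0.2079) = (22.01, 15.11). Then cos ∠MRV = RM·RV / (|RM||RV|), giving 22.47°.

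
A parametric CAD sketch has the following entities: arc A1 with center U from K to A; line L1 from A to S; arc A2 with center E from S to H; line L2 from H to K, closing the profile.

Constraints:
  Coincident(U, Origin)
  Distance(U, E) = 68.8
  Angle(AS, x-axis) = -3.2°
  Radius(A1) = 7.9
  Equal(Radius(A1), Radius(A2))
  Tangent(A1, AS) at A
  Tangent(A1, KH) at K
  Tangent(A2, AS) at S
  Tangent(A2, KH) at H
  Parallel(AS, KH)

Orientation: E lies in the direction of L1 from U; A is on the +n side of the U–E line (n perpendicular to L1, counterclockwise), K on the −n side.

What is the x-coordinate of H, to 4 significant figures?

68.25

Tangency of A1 to both parallel lines with radius 7.9 puts A and K at U ± 7.9·n: A = (0.4410, 7.888), K = (-0.4410, -7.888). Equal radii place S and H the same way about E: S = E + 7.9·n = (69.13, 4.047), H = E − 7.9·n = (68.25, -11.73). So H.x = 68.25.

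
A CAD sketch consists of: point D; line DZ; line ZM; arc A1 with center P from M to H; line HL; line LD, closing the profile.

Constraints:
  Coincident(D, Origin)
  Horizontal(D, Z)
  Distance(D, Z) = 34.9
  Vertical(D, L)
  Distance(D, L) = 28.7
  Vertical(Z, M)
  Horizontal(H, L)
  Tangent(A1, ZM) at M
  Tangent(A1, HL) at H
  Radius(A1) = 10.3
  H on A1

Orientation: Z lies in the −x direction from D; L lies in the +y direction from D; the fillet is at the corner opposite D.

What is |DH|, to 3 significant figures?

37.8

D is at the origin; D and Z share the same y with |DZ| = 34.9 and Z on the −x side, so Z = (-34.9, 0.00). D and L share the same x with |DL| = 28.7 and L on the +y side, so L = (0.00, 28.7). The virtual corner opposite D is at (-34.9, 28.7). The tangent condition forces PM to be normal to ZM and since A1 is tangent to HL there, PH ⟂ HL, with radius 10.3, so the center P sits 10.3 in from both sides at P = (-24.6, 18.4). That places the tangent points at M = (-34.9, 18.4) on ZM and H = (-24.6, 28.7) on HL. Then |DH| = |H − D| = 37.8.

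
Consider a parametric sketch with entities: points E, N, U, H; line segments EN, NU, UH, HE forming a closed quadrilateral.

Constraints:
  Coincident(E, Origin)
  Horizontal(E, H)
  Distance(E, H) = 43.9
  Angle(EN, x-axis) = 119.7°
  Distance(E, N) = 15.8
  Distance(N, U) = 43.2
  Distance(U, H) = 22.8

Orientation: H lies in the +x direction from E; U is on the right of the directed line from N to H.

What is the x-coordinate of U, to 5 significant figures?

25.616

Checks: |NU| = 43.20 ✓; |UH| = 22.80 ✓.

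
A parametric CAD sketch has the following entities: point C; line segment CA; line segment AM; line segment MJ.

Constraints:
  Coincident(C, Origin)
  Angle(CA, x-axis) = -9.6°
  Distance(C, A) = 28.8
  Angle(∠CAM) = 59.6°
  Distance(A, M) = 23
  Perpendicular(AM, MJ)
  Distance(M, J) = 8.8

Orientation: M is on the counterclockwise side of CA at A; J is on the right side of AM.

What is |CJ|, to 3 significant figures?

34.7

∠CAM = 59.6°, so AM runs at -9.6° + (180° − 59.6°) = 111° from the x-axis; with |AM| = 23.0, M = A + 23.0·(cos 111°, sin 111°) = (20.2, 16.7). AM ⟂ MJ; with |MJ| = 8.8 on the right of AM, J = M + 8.8·(0.935, 0.355) = (28.5, 19.8). Then |CJ| = |J − C| = 34.7.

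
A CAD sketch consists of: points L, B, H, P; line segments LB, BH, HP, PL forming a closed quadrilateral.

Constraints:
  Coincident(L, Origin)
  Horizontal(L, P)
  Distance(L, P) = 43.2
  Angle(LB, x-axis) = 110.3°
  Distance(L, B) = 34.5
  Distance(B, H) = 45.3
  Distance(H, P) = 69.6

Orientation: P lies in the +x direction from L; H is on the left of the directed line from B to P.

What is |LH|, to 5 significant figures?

68.045

L is at the origin; L and P share the same y with |LP| = 43.2 and P in +x, so P = (43.2, 0). LB runs at 110.3° with |LB| = 34.5, so B = (-11.969, 32.357). H is determined by |BH| = 45.3 and |HP| = 69.6 together: it lies at the intersection of circle(B, 45.3) and circle(P, 69.6). With |BP| = 63.958, the foot of the radical line on BP is 10.152 from B and the perpendicular offset is √(45.3² − 10.152²) = 44.148. Taking the left-of-BP solution: H = (19.122, 65.303).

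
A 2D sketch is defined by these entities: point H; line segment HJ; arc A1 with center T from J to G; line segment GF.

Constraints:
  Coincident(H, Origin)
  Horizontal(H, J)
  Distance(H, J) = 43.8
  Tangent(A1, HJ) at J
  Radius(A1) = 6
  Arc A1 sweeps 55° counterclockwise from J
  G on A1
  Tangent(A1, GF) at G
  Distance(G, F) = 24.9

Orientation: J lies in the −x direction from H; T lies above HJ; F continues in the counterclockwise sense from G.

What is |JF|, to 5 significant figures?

29.924

H is at the origin; HJ is horizontal with |HJ| = 43.8 and J on the −x side, so J = (-43.800, 0.0000). Tangency of A1 to HJ means the radius TJ is perpendicular to HJ, so T = J + (0, 6) = (-43.800, 6.0000). On A1, J sits at bearing -90° from T; a 55° counterclockwise sweep puts G at bearing -35°, so G = T + 6.0·(cos -35°, sin -35°) = (-38.885, 2.5585). A1 meets GF tangentially, so TG is at right angles to GF, so GF runs along (−sin -35°, cos -35°); with |GF| = 24.9, F = (-24.603, 22.955). Then |JF| = |F − J| = 29.924.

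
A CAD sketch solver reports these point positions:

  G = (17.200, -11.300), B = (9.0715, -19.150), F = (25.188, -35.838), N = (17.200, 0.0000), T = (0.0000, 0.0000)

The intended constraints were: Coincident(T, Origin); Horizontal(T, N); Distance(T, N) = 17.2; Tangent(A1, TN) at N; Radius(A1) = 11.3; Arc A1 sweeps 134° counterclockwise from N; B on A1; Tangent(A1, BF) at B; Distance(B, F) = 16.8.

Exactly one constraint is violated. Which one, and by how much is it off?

Distance(B, F) = 16.8 — off by 6.40.

T = (0.00, 0.00) ✓; T.y = 0.00, N.y = 0.00 ✓; |TN| = 17.20 ✓; ∠(GN, NT) = 90.00° ✓; |GN| = 11.30 ✓; bearing(G→B) − bearing(G→N) = 134.0° ✓; |GB| = 11.30 ✓; ∠(GB, BF) = 90.00° ✓; |BF| = 23.20 ✗.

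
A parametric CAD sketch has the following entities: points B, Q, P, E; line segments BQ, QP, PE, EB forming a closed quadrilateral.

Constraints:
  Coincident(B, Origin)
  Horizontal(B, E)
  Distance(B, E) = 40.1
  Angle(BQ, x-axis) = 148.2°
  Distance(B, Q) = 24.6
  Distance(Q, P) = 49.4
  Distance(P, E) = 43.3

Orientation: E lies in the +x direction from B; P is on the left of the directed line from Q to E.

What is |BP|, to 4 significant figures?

44.28

Checks: |QP| = 49.40 ✓; |PE| = 43.30 ✓.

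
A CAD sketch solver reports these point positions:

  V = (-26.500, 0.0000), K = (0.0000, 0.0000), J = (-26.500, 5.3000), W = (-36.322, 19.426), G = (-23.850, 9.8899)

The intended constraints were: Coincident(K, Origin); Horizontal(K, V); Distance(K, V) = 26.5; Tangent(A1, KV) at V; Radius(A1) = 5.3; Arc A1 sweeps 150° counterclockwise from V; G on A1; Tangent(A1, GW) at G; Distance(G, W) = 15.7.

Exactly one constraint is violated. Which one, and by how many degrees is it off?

Tangent(A1, GW) at G — off by 7.40°.

K = (0.00, 0.00) ✓; K.y = 0.00, V.y = 0.00 ✓; |KV| = 26.50 ✓; ∠(JV, VK) = 90.00° ✓; |JV| = 5.300 ✓; bearing(J→G) − bearing(J→V) = 150.0° ✓; |JG| = 5.300 ✓; ∠(JG, GW) = 97.40° ✗; |GW| = 15.70 ✓.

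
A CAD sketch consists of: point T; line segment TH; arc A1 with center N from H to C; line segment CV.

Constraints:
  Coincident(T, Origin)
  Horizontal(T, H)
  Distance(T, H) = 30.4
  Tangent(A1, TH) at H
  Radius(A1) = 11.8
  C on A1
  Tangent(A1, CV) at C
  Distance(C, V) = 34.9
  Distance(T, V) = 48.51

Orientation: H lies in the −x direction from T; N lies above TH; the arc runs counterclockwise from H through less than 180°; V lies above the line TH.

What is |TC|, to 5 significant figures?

21.609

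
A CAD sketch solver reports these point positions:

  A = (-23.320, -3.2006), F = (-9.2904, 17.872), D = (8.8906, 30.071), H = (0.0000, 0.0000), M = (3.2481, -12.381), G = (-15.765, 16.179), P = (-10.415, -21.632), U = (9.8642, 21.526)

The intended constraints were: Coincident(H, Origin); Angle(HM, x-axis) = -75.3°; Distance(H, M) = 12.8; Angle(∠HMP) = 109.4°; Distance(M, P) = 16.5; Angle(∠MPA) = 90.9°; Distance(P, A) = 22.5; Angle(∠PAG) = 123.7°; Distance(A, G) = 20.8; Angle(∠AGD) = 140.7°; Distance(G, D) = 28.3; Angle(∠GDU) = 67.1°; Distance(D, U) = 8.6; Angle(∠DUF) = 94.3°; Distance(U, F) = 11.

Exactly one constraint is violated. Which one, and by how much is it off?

Distance(U, F) = 11 — off by 8.50.

H = (0.00, 0.00) ✓; HM at -75.30° ✓; |HM| = 12.80 ✓; ∠HMP = 109.4° ✓; |MP| = 16.50 ✓; ∠MPA = 90.90° ✓; |PA| = 22.50 ✓; ∠PAG = 123.7° ✓; |AG| = 20.80 ✓; ∠AGD = 140.7° ✓; |GD| = 28.30 ✓; ∠GDU = 67.10° ✓; |DU| = 8.600 ✓; ∠DUF = 94.30° ✓; |UF| = 19.50 ✗.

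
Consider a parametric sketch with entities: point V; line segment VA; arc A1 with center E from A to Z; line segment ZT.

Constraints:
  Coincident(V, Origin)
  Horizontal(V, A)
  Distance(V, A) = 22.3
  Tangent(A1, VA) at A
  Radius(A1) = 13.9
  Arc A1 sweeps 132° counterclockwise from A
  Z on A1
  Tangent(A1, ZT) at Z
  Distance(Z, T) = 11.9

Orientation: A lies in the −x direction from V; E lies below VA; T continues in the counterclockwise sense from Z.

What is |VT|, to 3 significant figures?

40.4

On A1, A sits at bearing 90° from E; a 132° counterclockwise sweep puts Z at bearing 222°, so Z = E + 13.9·(cos 222°, sin 222°) = (-32.6, -23.2). Since A1 is tangent to ZT there, EZ ⟂ ZT, so ZT runs along (−sin 222°, cos 222°); with |ZT| = 11.9, T = (-24.7, -32.0). Then |VT| = |T − V| = 40.4.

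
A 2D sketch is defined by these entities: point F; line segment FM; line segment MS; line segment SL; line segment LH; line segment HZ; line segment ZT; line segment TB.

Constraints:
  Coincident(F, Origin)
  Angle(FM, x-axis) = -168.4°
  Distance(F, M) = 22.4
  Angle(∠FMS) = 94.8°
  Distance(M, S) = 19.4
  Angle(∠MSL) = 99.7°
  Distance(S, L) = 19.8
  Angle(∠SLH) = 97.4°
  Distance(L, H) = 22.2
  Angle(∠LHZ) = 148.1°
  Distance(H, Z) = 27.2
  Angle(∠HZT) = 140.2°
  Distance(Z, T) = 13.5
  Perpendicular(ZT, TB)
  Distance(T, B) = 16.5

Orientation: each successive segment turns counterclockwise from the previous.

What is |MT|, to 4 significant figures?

33.59

F is at the origin; FM runs at -168.4° with length 22.4, so M = (-21.94, -4.504). ∠FMS = 94.8° gives MS at -83.20° from the x-axis; with |MS| = 19.4, S = (-19.65, -23.77). ∠MSL = 99.7° gives SL at -2.900° from the x-axis; with |SL| = 19.8, L = (0.1292, -24.77). ∠SLH = 97.4° gives LH at 79.70° from the x-axis; with |LH| = 22.2, H = (4.099, -2.927). ∠LHZ = 148.1° gives HZ at 111.6° from the x-axis; with |HZ| = 27.2, Z = (-5.914, 22.36). ∠HZT = 140.2° gives ZT at 151.4° from the x-axis; with |ZT| = 13.5, T = (-17.77, 28.83). Then |MT| = |T − M| = 33.59.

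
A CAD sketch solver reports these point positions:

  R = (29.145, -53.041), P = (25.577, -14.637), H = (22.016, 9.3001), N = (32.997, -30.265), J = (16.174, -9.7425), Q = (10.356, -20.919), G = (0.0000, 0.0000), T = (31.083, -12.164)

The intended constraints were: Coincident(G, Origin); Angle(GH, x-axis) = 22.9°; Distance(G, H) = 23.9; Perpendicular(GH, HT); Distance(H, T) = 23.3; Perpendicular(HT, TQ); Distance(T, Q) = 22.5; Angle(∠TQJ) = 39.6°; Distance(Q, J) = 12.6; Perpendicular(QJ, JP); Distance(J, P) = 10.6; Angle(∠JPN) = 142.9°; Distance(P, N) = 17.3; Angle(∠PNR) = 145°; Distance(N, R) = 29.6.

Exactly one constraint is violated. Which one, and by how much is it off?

Distance(N, R) = 29.6 — off by 6.50.

G = (0.00, 0.00) ✓; GH at 22.90° ✓; |GH| = 23.90 ✓; ∠(GH, HT) = 90.00° ✓; |HT| = 23.30 ✓; ∠(HT, TQ) = 90.00° ✓; |TQ| = 22.50 ✓; ∠TQJ = 39.60° ✓; |QJ| = 12.60 ✓; ∠(QJ, JP) = 90.00° ✓; |JP| = 10.60 ✓; ∠JPN = 142.9° ✓; |PN| = 17.30 ✓; ∠PNR = 145.0° ✓; |NR| = 23.10 ✗.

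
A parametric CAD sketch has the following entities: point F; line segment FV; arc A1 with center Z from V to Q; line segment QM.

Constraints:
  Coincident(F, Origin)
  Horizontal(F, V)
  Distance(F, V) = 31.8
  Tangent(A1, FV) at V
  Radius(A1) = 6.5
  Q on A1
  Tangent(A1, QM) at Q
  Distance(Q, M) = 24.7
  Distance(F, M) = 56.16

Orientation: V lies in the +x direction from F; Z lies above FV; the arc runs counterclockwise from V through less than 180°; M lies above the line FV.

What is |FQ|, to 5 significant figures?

37.259

Checks: |ZQ| = 6.500 ✓; ∠(ZQ, QM) = 90.00° ✓; |QM| = 24.70 ✓; |FM| = 56.16 ✓.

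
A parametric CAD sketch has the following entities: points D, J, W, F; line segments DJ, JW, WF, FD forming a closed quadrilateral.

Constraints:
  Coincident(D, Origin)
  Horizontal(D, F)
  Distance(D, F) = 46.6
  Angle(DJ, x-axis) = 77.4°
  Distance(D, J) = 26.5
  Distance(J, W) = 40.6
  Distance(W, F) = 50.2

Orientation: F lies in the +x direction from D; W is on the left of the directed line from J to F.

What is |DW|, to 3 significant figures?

62.9

D is at the origin; D and F share the same y with |DF| = 46.6 and F in +x, so F = (46.6, 0). DJ runs at 77.4° with |DJ| = 26.5, so J = (5.78, 25.9). W is determined by |JW| = 40.6 and |WF| = 50.2 together: it lies at the intersection of circle(J, 40.6) and circle(F, 50.2). With |JF| = 48.3, the foot of the radical line on JF is 15.1 from J and the perpendicular offset is √(40.6² − 15.1²) = 37.7. Taking the left-of-JF solution: W = (38.7, 49.6).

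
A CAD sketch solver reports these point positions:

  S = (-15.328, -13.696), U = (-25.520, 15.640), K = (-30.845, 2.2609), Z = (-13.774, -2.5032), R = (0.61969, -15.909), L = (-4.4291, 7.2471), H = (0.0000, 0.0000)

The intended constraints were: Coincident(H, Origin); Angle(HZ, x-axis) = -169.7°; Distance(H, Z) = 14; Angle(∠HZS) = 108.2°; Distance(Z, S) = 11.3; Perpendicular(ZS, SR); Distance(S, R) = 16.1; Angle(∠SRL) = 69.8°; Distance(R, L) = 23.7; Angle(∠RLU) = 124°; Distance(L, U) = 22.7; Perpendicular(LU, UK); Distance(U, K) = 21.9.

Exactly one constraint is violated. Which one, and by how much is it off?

Distance(U, K) = 21.9 — off by 7.50.

H = (0.00, 0.00) ✓; HZ at -169.7° ✓; |HZ| = 14.00 ✓; ∠HZS = 108.2° ✓; |ZS| = 11.30 ✓; ∠(ZS, SR) = 90.00° ✓; |SR| = 16.10 ✓; ∠SRL = 69.80° ✓; |RL| = 23.70 ✓; ∠RLU = 124.0° ✓; |LU| = 22.70 ✓; ∠(LU, UK) = 90.00° ✓; |UK| = 14.40 ✗.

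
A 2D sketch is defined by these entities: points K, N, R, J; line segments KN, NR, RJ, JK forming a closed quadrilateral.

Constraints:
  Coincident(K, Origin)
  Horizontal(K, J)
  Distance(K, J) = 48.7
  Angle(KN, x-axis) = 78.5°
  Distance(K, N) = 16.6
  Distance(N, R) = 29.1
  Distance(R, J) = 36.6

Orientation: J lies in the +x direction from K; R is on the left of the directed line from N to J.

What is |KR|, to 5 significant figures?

41.911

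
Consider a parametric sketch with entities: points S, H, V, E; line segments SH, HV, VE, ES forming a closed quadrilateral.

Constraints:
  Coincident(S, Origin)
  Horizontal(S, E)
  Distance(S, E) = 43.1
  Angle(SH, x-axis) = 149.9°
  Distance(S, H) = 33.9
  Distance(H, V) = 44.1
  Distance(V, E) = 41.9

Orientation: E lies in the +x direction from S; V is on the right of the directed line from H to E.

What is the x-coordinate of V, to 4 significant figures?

3.197

S is at the origin; SE is horizontal with |SE| = 43.1 and E in +x, so E = (43.1, 0). SH runs at 149.9° with |SH| = 33.9, so H = (-29.33, 17.00). V is determined by |HV| = 44.1 and |VE| = 41.9 together: it lies at the intersection of circle(H, 44.1) and circle(E, 41.9). With |HE| = 74.40, the foot of the radical line on HE is 38.47 from H and the perpendicular offset is √(44.1² − 38.47²) = 21.56. Taking the right-of-HE solution: V = (3.197, -12.78).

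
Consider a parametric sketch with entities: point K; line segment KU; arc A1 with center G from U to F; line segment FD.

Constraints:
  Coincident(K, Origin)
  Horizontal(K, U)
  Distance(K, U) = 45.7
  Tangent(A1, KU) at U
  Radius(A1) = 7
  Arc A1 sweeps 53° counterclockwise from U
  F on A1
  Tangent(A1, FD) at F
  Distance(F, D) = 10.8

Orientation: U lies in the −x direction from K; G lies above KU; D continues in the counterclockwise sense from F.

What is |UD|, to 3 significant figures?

16.6

K is at the origin; K and U share the same y with |KU| = 45.7 and U on the −x side, so U = (-45.7, 0.00). Since A1 is tangent to KU there, GU ⟂ KU, so G = U + (0, 7) = (-45.7, 7.00). On A1, U sits at bearing -90° from G; a 53° counterclockwise sweep puts F at bearing -37°, so F = G + 7.0·(cos -37°, sin -37°) = (-40.1, 2.79). A1 meets FD tangentially, so GF is at right angles to FD, so FD runs along (−sin -37°, cos -37°); with |FD| = 10.8, D = (-33.6, 11.4). Then |UD| = |D − U| = 16.6.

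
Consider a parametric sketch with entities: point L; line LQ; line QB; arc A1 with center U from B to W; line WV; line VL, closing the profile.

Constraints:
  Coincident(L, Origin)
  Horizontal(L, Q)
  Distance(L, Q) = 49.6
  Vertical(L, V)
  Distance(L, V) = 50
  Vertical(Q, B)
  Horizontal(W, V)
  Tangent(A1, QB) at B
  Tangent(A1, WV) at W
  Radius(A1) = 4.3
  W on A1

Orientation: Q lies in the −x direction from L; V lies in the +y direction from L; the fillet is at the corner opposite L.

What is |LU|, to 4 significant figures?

64.35

L is at the origin; L and Q share the same y with |LQ| = 49.6 and Q on the −x side, so Q = (-49.60, 0.000). L and V share the same x with |LV| = 50.0 and V on the +y side, so V = (0.000, 50.00). The virtual corner opposite L is at (-49.60, 50.00). The tangent condition forces UB to be normal to QB and the tangent condition forces UW to be normal to WV, with radius 4.3, so the center U sits 4.3 in from both sides at U = (-45.30, 45.70). Then |LU| = |U − L| = 64.35.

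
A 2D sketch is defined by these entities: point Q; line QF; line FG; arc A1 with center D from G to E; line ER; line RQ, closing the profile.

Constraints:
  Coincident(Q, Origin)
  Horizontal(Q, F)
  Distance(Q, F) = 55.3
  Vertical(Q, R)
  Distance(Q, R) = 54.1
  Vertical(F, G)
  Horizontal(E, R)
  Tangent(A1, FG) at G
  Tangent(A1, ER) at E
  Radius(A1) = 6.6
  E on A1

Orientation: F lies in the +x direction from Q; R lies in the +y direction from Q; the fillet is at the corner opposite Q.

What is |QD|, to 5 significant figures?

68.029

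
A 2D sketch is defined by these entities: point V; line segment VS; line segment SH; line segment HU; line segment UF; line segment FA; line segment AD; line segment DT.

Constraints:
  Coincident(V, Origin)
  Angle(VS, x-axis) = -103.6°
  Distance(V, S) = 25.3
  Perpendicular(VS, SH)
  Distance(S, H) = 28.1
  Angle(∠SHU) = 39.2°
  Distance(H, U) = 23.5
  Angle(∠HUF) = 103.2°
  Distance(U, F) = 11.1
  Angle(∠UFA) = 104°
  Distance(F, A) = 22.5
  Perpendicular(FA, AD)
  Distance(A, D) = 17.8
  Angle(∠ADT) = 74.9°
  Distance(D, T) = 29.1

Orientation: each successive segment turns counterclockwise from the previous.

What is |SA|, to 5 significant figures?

16.102

∠HUF = 103.2° gives UF at -156.00° from the x-axis; with |UF| = 11.1, F = (-2.9854, -16.994). ∠UFA = 104.0° gives FA at -80.000° from the x-axis; with |FA| = 22.5, A = (0.92166, -39.153). Then |SA| = |A − S| = 16.102.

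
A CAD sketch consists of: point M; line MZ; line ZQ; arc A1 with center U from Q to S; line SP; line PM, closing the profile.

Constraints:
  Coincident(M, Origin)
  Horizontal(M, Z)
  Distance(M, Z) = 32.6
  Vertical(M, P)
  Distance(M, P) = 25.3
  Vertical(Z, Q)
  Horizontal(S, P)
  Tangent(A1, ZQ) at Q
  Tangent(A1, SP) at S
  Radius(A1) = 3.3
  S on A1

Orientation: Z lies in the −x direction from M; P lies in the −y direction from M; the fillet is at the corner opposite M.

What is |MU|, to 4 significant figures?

36.64

M is at the origin; M and Z share the same y with |MZ| = 32.6 and Z on the −x side, so Z = (-32.60, 0.000). MP is vertical with |MP| = 25.3 and P on the −y side, so P = (0.000, -25.30). The virtual corner opposite M is at (-32.60, -25.30). Since A1 is tangent to ZQ there, UQ ⟂ ZQ and the tangent condition forces US to be normal to SP, with radius 3.3, so the center U sits 3.3 in from both sides at U = (-29.30, -22.00). Then |MU| = |U − M| = 36.64.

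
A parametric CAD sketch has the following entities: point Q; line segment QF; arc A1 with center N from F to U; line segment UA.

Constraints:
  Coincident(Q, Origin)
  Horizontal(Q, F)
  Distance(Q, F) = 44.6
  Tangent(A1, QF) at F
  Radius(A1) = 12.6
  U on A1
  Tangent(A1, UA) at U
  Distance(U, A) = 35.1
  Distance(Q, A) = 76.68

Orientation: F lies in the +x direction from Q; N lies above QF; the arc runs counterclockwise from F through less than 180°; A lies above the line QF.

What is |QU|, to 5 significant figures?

58.161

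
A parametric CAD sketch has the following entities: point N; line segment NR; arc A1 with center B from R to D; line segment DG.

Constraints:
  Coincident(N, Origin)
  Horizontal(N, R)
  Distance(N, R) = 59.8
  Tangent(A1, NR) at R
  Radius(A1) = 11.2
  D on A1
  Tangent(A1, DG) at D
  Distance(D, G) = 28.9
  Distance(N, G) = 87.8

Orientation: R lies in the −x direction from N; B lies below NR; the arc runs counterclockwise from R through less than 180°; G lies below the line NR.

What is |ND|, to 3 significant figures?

70.5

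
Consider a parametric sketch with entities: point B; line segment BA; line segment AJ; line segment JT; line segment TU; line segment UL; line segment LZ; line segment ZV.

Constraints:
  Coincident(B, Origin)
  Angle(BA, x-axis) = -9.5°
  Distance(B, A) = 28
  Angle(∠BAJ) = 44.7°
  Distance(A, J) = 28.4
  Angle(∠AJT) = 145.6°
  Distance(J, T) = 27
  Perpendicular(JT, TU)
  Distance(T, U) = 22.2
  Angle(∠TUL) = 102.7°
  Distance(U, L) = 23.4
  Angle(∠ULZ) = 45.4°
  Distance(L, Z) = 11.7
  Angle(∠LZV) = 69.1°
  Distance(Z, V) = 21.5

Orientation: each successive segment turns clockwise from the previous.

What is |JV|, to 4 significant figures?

41.69

B is at the origin; BA runs at -9.5° with length 28.0, so A = (27.62, -4.621). ∠BAJ = 44.7° gives AJ at -144.8° from the x-axis; with |AJ| = 28.4, J = (4.409, -20.99). ∠AJT = 145.6° gives JT at -179.2° from the x-axis; with |JT| = 27.0, T = (-22.59, -21.37). JT ⟂ TU, so TU runs at 90.80°; with |TU| = 22.2, U = (-22.90, 0.8288). ∠TUL = 102.7° gives UL at 13.50° from the x-axis; with |UL| = 23.4, L = (-0.1448, 6.291). ∠ULZ = 45.4° gives LZ at -121.1° from the x-axis; with |LZ| = 11.7, Z = (-6.188, -3.727). ∠LZV = 69.1° gives ZV at 128.0° from the x-axis; with |ZV| = 21.5, V = (-19.42, 13.22). Then |JV| = |V − J| = 41.69.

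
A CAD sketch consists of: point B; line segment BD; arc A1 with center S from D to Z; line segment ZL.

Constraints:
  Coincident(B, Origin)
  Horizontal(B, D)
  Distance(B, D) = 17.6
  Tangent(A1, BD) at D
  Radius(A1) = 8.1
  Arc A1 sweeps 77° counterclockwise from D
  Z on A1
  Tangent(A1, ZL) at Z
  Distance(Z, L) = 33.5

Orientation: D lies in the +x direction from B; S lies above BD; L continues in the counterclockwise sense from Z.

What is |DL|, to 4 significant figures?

41.87

B is at the origin; B and D share the same y with |BD| = 17.6 and D on the +x side, so D = (17.60, 0.000). The tangent condition forces SD to be normal to BD, so S = D + (0, 8.1) = (17.60, 8.100). On A1, D sits at bearing -90° from S; a 77° counterclockwise sweep puts Z at bearing -13°, so Z = S + 8.1·(cos -13°, sin -13°) = (25.49, 6.278). A1 meets ZL tangentially, so SZ is at right angles to ZL, so ZL runs along (−sin -13°, cos -13°); with |ZL| = 33.5, L = (33.03, 38.92). Then |DL| = |L − D| = 41.87.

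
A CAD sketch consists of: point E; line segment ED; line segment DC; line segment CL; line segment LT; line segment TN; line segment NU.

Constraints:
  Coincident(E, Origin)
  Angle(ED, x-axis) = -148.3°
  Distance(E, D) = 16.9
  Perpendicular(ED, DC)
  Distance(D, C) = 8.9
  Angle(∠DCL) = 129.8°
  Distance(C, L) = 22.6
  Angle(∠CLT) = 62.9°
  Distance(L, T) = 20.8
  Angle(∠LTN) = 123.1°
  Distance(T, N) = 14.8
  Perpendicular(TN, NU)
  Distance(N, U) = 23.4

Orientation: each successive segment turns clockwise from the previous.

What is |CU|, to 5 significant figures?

5.1592

E is at the origin; ED runs at -148.3° with length 16.9, so D = (-14.379, -8.8805). ED ⟂ DC, so DC runs at 121.70°; with |DC| = 8.9, C = (-19.055, -1.3083). ∠DCL = 129.8° gives CL at 71.500° from the x-axis; with |CL| = 22.6, L = (-11.884, 20.124). ∠CLT = 62.9° gives LT at -45.600° from the x-axis; with |LT| = 20.8, T = (2.6687, 5.2628). ∠LTN = 123.1° gives TN at -102.50° from the x-axis; with |TN| = 14.8, N = (-0.53463, -9.1864). TN is perpendicular to NU, so NU runs at 167.50°; with |NU| = 23.4, U = (-23.380, -4.1217). Then |CU| = |U − C| = 5.1592.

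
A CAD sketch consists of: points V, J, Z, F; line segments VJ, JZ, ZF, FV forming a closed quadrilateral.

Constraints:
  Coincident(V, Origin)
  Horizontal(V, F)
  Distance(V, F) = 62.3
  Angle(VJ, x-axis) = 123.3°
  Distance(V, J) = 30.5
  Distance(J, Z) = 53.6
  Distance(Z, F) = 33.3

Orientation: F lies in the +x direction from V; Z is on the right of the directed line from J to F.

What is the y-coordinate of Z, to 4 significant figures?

-2.311

V is at the origin; VF is horizontal with |VF| = 62.3 and F in +x, so F = (62.3, 0). VJ runs at 123.3° with |VJ| = 30.5, so J = (-16.75, 25.49). Z is determined by |JZ| = 53.6 and |ZF| = 33.3 together: it lies at the intersection of circle(J, 53.6) and circle(F, 33.3). With |JF| = 83.05, the foot of the radical line on JF is 52.15 from J and the perpendicular offset is √(53.6² − 52.15²) = 12.40. Taking the right-of-JF solution: Z = (29.08, -2.311).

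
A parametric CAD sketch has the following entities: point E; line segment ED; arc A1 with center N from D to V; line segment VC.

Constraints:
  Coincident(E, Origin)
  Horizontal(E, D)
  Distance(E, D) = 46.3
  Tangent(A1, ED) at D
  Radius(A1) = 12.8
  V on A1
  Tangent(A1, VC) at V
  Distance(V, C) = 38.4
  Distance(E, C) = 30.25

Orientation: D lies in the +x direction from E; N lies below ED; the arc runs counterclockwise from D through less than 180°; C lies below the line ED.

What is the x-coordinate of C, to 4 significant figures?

9.136

Checks: E = (0.00, 0.00) ✓; |NV| = 12.80 ✓; ∠(NV, VC) = 90.00° ✓; |VC| = 38.40 ✓; |EC| = 30.25 ✓.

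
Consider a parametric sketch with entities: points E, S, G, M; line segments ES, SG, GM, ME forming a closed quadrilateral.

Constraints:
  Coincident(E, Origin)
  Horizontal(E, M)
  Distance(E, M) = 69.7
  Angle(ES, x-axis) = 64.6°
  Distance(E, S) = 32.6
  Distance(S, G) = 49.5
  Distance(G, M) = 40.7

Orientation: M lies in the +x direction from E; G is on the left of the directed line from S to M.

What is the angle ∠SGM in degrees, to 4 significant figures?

88.08°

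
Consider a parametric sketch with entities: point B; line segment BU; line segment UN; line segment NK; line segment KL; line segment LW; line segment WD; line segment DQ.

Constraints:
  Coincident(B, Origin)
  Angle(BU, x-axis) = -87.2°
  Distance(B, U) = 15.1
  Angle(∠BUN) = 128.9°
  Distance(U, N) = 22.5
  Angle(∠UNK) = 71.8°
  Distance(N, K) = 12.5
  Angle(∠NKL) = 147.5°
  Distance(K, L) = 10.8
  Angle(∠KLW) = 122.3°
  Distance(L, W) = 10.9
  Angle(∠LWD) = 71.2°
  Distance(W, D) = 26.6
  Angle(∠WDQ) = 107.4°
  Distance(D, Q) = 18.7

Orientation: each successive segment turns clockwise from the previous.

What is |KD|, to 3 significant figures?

18.0

∠KLW = 122.3° gives LW at 23.3° from the x-axis; with |LW| = 10.9, W = (-9.35, -3.61). ∠LWD = 71.2° gives WD at -85.5° from the x-axis; with |WD| = 26.6, D = (-7.26, -30.1). Then |KD| = |D − K| = 18.0.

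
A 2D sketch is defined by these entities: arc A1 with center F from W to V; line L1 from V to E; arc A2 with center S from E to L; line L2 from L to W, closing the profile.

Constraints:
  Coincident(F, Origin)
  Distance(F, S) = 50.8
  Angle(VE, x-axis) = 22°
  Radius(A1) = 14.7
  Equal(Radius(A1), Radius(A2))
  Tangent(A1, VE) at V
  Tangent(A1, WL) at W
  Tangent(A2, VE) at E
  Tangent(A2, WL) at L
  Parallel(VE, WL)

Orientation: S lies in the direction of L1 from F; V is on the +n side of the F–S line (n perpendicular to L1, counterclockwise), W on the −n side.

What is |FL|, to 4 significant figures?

52.88

Tangency of A1 to both parallel lines with radius 14.7 puts V and W at F ± 14.7·n: V = (-5.507, 13.63), W = (5.507, -13.63). Equal radii place E and L the same way about S: E = S + 14.7·n = (41.59, 32.66), L = S − 14.7·n = (52.61, 5.400). Then |FL| = |L − F| = 52.88.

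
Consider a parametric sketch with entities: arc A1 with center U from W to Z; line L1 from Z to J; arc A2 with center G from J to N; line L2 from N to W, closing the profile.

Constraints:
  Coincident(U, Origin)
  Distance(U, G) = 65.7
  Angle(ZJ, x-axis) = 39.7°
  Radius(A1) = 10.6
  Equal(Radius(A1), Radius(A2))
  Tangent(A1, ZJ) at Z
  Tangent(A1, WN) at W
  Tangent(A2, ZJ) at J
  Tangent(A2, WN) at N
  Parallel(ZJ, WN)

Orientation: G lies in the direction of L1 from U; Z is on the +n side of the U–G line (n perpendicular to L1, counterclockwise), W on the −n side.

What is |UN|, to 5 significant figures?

66.550

Tangency of A1 to both parallel lines with radius 10.6 puts Z and W at U ± 10.6·n: Z = (-6.7709, 8.1556), W = (6.7709, -8.1556). Equal radii place J and N the same way about G: J = G + 10.6·n = (43.779, 50.123), N = G − 10.6·n = (57.320, 33.811). Then |UN| = |N − U| = 66.550.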